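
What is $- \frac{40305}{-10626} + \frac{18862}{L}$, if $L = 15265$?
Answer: $\frac{271894479}{54068630} \approx 5.0287$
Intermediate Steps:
$- \frac{40305}{-10626} + \frac{18862}{L} = - \frac{40305}{-10626} + \frac{18862}{15265} = \left(-40305\right) \left(- \frac{1}{10626}\right) + 18862 \cdot \frac{1}{15265} = \frac{13435}{3542} + \frac{18862}{15265} = \frac{271894479}{54068630}$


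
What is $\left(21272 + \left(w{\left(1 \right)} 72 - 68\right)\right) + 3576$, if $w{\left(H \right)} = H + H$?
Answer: $24924$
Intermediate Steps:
$w{\left(H \right)} = 2 H$
$\left(21272 + \left(w{\left(1 \right)} 72 - 68\right)\right) + 3576 = \left(21272 - \left(68 - 2 \cdot 1 \cdot 72\right)\right) + 3576 = \left(21272 + \left(2 \cdot 72 - 68\right)\right) + 3576 = \left(21272 + \left(144 - 68\right)\right) + 3576 = \left(21272 + 76\right) + 3576 = 21348 + 3576 = 24924$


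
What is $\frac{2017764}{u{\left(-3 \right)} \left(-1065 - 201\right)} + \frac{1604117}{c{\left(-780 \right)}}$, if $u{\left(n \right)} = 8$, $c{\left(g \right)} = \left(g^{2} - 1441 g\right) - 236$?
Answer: $- \frac{72475235605}{365482384} \approx -198.3$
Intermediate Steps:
$c{\left(g \right)} = -236 + g^{2} - 1441 g$
$\frac{2017764}{u{\left(-3 \right)} \left(-1065 - 201\right)} + \frac{1604117}{c{\left(-780 \right)}} = \frac{2017764}{8 \left(-1065 - 201\right)} + \frac{1604117}{-236 + \left(-780\right)^{2} - -1123980} = \frac{2017764}{8 \left(-1266\right)} + \frac{1604117}{-236 + 608400 + 1123980} = \frac{2017764}{-10128} + \frac{1604117}{1732144} = 2017764 \left(- \frac{1}{10128}\right) + 1604117 \cdot \frac{1}{1732144} = - \frac{168147}{844} + \frac{1604117}{1732144} = - \frac{72475235605}{365482384}$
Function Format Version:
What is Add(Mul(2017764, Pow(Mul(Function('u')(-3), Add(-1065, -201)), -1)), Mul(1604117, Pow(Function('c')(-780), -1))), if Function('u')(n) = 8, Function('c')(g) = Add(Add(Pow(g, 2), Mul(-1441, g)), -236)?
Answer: Rational(-72475235605, 365482384) ≈ -198.30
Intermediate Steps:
Function('c')(g) = Add(-236, Pow(g, 2), Mul(-1441, g))
Add(Mul(2017764, Pow(Mul(Function('u')(-3), Add(-1065, -201)), -1)), Mul(1604117, Pow(Function('c')(-780), -1))) = Add(Mul(2017764, Pow(Mul(8, Add(-1065, -201)), -1)), Mul(1604117, Pow(Add(-236, Pow(-780, 2), Mul(-1441, -780)), -1))) = Add(Mul(2017764, Pow(Mul(8, -1266), -1)), Mul(1604117, Pow(Add(-236, 608400, 1123980), -1))) = Add(Mul(2017764, Pow(-10128, -1)), Mul(1604117, Pow(1732144, -1))) = Add(Mul(2017764, Rational(-1, 10128)), Mul(1604117, Rational(1, 1732144))) = Add(Rational(-168147, 844), Rational(1604117, 1732144)) = Rational(-72475235605, 365482384)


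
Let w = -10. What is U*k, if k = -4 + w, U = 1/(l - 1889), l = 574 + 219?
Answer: 7/548 ≈ 0.012774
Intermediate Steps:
l = 793
U = -1/1096 (U = 1/(793 - 1889) = 1/(-1096) = -1/1096 ≈ -0.00091241)
k = -14 (k = -4 - 10 = -14)
U*k = -1/1096*(-14) = 7/548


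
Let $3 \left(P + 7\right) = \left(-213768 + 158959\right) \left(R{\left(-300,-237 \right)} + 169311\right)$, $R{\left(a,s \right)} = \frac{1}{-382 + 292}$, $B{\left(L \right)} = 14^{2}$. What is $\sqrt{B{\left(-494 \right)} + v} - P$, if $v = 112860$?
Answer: $\frac{835178940991}{270} + 4 \sqrt{7066} \approx 3.0933 \cdot 10^{9}$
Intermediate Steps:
$B{\left(L \right)} = 196$
$R{\left(a,s \right)} = - \frac{1}{90}$ ($R{\left(a,s \right)} = \frac{1}{-90} = - \frac{1}{90}$)
$P = - \frac{835178940991}{270}$ ($P = -7 + \frac{\left(-213768 + 158959\right) \left(- \frac{1}{90} + 169311\right)}{3} = -7 + \frac{\left(-54809\right) \frac{15237989}{90}}{3} = -7 + \frac{1}{3} \left(- \frac{835178939101}{90}\right) = -7 - \frac{835178939101}{270} = - \frac{835178940991}{270} \approx -3.0933 \cdot 10^{9}$)
$\sqrt{B{\left(-494 \right)} + v} - P = \sqrt{196 + 112860} - - \frac{835178940991}{270} = \sqrt{113056} + \frac{835178940991}{270} = 4 \sqrt{7066} + \frac{835178940991}{270} = \frac{835178940991}{270} + 4 \sqrt{7066}$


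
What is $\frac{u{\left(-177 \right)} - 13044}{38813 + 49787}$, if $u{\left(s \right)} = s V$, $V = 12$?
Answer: $- \frac{1896}{11075} \approx -0.1712$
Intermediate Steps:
$u{\left(s \right)} = 12 s$ ($u{\left(s \right)} = s 12 = 12 s$)
$\frac{u{\left(-177 \right)} - 13044}{38813 + 49787} = \frac{12 \left(-177\right) - 13044}{38813 + 49787} = \frac{-2124 - 13044}{88600} = \left(-15168\right) \frac{1}{88600} = - \frac{1896}{11075}$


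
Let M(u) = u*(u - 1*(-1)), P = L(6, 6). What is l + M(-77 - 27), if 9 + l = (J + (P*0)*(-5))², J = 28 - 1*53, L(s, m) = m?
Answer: 11328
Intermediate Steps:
P = 6
J = -25 (J = 28 - 53 = -25)
M(u) = u*(1 + u) (M(u) = u*(u + 1) = u*(1 + u))
l = 616 (l = -9 + (-25 + (6*0)*(-5))² = -9 + (-25 + 0*(-5))² = -9 + (-25 + 0)² = -9 + (-25)² = -9 + 625 = 616)
l + M(-77 - 27) = 616 + (-77 - 27)*(1 + (-77 - 27)) = 616 - 104*(1 - 104) = 616 - 104*(-103) = 616 + 10712 = 11328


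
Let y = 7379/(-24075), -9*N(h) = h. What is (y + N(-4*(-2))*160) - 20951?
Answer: -169275568/8025 ≈ -21094.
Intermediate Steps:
N(h) = -h/9
y = -7379/24075 (y = 7379*(-1/24075) = -7379/24075 ≈ -0.30650)
(y + N(-4*(-2))*160) - 20951 = (-7379/24075 - (-4)*(-2)/9*160) - 20951 = (-7379/24075 - 1/9*8*160) - 20951 = (-7379/24075 - 8/9*160) - 20951 = (-7379/24075 - 1280/9) - 20951 = -1143793/8025 - 20951 = -169275568/8025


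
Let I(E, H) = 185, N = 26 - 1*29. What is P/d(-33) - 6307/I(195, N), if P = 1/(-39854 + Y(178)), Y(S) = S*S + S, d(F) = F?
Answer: -44956291/1318680 ≈ -34.092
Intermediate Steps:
N = -3 (N = 26 - 29 = -3)
Y(S) = S + S² (Y(S) = S² + S = S + S²)
P = -1/7992 (P = 1/(-39854 + 178*(1 + 178)) = 1/(-39854 + 178*179) = 1/(-39854 + 31862) = 1/(-7992) = -1/7992 ≈ -0.00012513)
P/d(-33) - 6307/I(195, N) = -1/7992/(-33) - 6307/185 = -1/7992*(-1/33) - 6307*1/185 = 1/263736 - 6307/185 = -44956291/1318680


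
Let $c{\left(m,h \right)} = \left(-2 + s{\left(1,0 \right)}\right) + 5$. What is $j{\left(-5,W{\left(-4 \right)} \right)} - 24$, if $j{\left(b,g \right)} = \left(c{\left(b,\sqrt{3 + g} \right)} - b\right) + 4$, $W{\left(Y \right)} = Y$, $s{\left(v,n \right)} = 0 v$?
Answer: $-12$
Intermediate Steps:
$s{\left(v,n \right)} = 0$
$c{\left(m,h \right)} = 3$ ($c{\left(m,h \right)} = \left(-2 + 0\right) + 5 = -2 + 5 = 3$)
$j{\left(b,g \right)} = 7 - b$ ($j{\left(b,g \right)} = \left(3 - b\right) + 4 = 7 - b$)
$j{\left(-5,W{\left(-4 \right)} \right)} - 24 = \left(7 - -5\right) - 24 = \left(7 + 5\right) - 24 = 12 - 24 = -12$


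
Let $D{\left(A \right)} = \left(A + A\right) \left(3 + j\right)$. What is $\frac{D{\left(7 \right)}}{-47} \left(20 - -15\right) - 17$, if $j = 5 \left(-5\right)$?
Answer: $\frac{9981}{47} \approx 212.36$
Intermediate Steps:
$j = -25$
$D{\left(A \right)} = - 44 A$ ($D{\left(A \right)} = \left(A + A\right) \left(3 - 25\right) = 2 A \left(-22\right) = - 44 A$)
$\frac{D{\left(7 \right)}}{-47} \left(20 - -15\right) - 17 = \frac{\left(-44\right) 7}{-47} \left(20 - -15\right) - 17 = \left(-308\right) \left(- \frac{1}{47}\right) \left(20 + 15\right) - 17 = \frac{308}{47} \cdot 35 - 17 = \frac{10780}{47} - 17 = \frac{9981}{47}$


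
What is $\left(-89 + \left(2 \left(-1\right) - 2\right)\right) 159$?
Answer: $-14787$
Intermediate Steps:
$\left(-89 + \left(2 \left(-1\right) - 2\right)\right) 159 = \left(-89 - 4\right) 159 = \left(-93\right) 159 = -14787$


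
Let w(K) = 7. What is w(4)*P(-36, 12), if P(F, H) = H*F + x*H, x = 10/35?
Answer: -3000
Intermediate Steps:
x = 2/7 (x = 10*(1/35) = 2/7 ≈ 0.28571)
P(F, H) = 2*H/7 + F*H (P(F, H) = H*F + 2*H/7 = F*H + 2*H/7 = 2*H/7 + F*H)
w(4)*P(-36, 12) = 7*((⅐)*12*(2 + 7*(-36))) = 7*((⅐)*12*(2 - 252)) = 7*((⅐)*12*(-250)) = 7*(-3000/7) = -3000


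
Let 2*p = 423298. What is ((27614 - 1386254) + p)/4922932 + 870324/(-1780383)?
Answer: -2108876382507/2921568147652 ≈ -0.72183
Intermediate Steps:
p = 211649 (p = (1/2)*423298 = 211649)
((27614 - 1386254) + p)/4922932 + 870324/(-1780383) = ((27614 - 1386254) + 211649)/4922932 + 870324/(-1780383) = (-1358640 + 211649)*(1/4922932) + 870324*(-1/1780383) = -1146991*1/4922932 - 290108/593461 = -1146991/4922932 - 290108/593461 = -2108876382507/2921568147652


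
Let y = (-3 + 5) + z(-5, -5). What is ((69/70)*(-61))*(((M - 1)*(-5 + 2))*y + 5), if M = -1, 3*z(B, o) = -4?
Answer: -37881/70 ≈ -541.16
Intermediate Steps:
z(B, o) = -4/3 (z(B, o) = (⅓)*(-4) = -4/3)
y = ⅔ (y = (-3 + 5) - 4/3 = 2 - 4/3 = ⅔ ≈ 0.66667)
((69/70)*(-61))*(((M - 1)*(-5 + 2))*y + 5) = ((69/70)*(-61))*(((-1 - 1)*(-5 + 2))*(⅔) + 5) = ((69*(1/70))*(-61))*(-2*(-3)*(⅔) + 5) = ((69/70)*(-61))*(6*(⅔) + 5) = -4209*(4 + 5)/70 = -4209/70*9 = -37881/70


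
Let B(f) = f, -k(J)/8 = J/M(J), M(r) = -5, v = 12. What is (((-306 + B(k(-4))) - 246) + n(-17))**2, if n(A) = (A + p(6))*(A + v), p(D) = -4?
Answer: 5139289/25 ≈ 2.0557e+5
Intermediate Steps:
k(J) = 8*J/5 (k(J) = -8*J/(-5) = -8*J*(-1)/5 = -(-8)*J/5 = 8*J/5)
n(A) = (-4 + A)*(12 + A) (n(A) = (A - 4)*(A + 12) = (-4 + A)*(12 + A))
(((-306 + B(k(-4))) - 246) + n(-17))**2 = (((-306 + (8/5)*(-4)) - 246) + (-48 + (-17)**2 + 8*(-17)))**2 = (((-306 - 32/5) - 246) + (-48 + 289 - 136))**2 = ((-1562/5 - 246) + 105)**2 = (-2792/5 + 105)**2 = (-2267/5)**2 = 5139289/25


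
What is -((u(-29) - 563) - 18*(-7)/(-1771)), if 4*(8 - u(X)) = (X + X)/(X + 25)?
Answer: 1130801/2024 ≈ 558.70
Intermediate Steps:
u(X) = 8 - X/(2*(25 + X)) (u(X) = 8 - (X + X)/(4*(X + 25)) = 8 - 2*X/(4*(25 + X)) = 8 - X/(2*(25 + X)))
-((u(-29) - 563) - 18*(-7)/(-1771)) = -((5*(80 + 3*(-29))/(2*(25 - 29)) - 563) - 18*(-7)/(-1771)) = -(((5/2)*(80 - 87)/(-4) - 563) + 126*(-1/1771)) = -(((5/2)*(-¼)*(-7) - 563) - 18/253) = -((35/8 - 563) - 18/253) = -(-4469/8 - 18/253) = -1*(-1130801/2024) = 1130801/2024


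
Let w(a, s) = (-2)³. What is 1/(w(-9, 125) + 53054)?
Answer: 1/53046 ≈ 1.8852e-5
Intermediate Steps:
w(a, s) = -8
1/(w(-9, 125) + 53054) = 1/(-8 + 53054) = 1/53046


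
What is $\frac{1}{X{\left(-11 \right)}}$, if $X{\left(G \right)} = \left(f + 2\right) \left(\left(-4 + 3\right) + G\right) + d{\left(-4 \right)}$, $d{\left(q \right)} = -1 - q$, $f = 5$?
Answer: $- \frac{1}{81} \approx -0.012346$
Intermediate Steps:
$X{\left(G \right)} = -4 + 7 G$ ($X{\left(G \right)} = \left(5 + 2\right) \left(\left(-4 + 3\right) + G\right) - -3 = 7 \left(-1 + G\right) + \left(-1 + 4\right) = \left(-7 + 7 G\right) + 3 = -4 + 7 G$)
$\frac{1}{X{\left(-11 \right)}} = \frac{1}{-4 + 7 \left(-11\right)} = \frac{1}{-4 - 77} = \frac{1}{-81} = - \frac{1}{81}$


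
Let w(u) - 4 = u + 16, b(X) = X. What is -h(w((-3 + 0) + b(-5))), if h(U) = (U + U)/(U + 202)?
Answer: -12/107 ≈ -0.11215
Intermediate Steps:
w(u) = 20 + u (w(u) = 4 + (u + 16) = 4 + (16 + u) = 20 + u)
h(U) = 2*U/(202 + U) (h(U) = (2*U)/(202 + U) = 2*U/(202 + U))
-h(w((-3 + 0) + b(-5))) = -2*(20 + ((-3 + 0) - 5))/(202 + (20 + ((-3 + 0) - 5))) = -2*(20 + (-3 - 5))/(202 + (20 + (-3 - 5))) = -2*(20 - 8)/(202 + (20 - 8)) = -2*12/(202 + 12) = -2*12/214 = -1*12/107 = -12/107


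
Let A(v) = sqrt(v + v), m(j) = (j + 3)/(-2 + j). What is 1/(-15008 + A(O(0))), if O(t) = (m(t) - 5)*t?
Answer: -1/15008 ≈ -6.6631e-5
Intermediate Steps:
m(j) = (3 + j)/(-2 + j)
O(t) = t*(-5 + (3 + t)/(-2 + t)) (O(t) = ((3 + t)/(-2 + t) - 5)*t = (-5 + (3 + t)/(-2 + t))*t = t*(-5 + (3 + t)/(-2 + t)))
A(v) = sqrt(2)*sqrt(v) (A(v) = sqrt(2*v) = sqrt(2)*sqrt(v))
1/(-15008 + A(O(0))) = 1/(-15008 + sqrt(2)*sqrt(0*(13 - 4*0)/(-2 + 0))) = 1/(-15008 + sqrt(2)*sqrt(0*(13 + 0)/(-2))) = 1/(-15008 + sqrt(2)*sqrt(0*(-1/2)*13)) = 1/(-15008 + sqrt(2)*sqrt(0)) = 1/(-15008 + sqrt(2)*0) = 1/(-15008 + 0) = 1/(-15008) = -1/15008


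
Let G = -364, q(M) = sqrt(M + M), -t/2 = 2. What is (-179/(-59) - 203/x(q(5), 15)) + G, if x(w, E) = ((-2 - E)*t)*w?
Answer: -21297/59 - 203*sqrt(10)/680 ≈ -361.91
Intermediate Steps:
t = -4 (t = -2*2 = -4)
q(M) = sqrt(2)*sqrt(M) (q(M) = sqrt(2*M) = sqrt(2)*sqrt(M))
x(w, E) = w*(8 + 4*E) (x(w, E) = ((-2 - E)*(-4))*w = (8 + 4*E)*w = w*(8 + 4*E))
(-179/(-59) - 203/x(q(5), 15)) + G = (-179/(-59) - 203*sqrt(10)/(40*(2 + 15))) - 364 = (-179*(-1/59) - 203*sqrt(10)/680) - 364 = (179/59 - 203*sqrt(10)/680) - 364 = -21297/59 - 203*sqrt(10)/680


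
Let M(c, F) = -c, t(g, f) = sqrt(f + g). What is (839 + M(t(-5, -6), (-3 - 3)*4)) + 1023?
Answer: 1862 - I*sqrt(11) ≈ 1862.0 - 3.3166*I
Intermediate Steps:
(839 + M(t(-5, -6), (-3 - 3)*4)) + 1023 = (839 - sqrt(-6 - 5)) + 1023 = (839 - sqrt(-11)) + 1023 = (839 - I*sqrt(11)) + 1023 = 1862 - I*sqrt(11)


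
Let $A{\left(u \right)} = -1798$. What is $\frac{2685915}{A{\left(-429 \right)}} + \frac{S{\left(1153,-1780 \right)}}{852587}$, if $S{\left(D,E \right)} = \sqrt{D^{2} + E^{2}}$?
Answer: $- \frac{2685915}{1798} + \frac{\sqrt{4497809}}{852587} \approx -1493.8$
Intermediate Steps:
$\frac{2685915}{A{\left(-429 \right)}} + \frac{S{\left(1153,-1780 \right)}}{852587} = \frac{2685915}{-1798} + \frac{\sqrt{1153^{2} + \left(-1780\right)^{2}}}{852587} = 2685915 \left(- \frac{1}{1798}\right) + \sqrt{1329409 + 3168400} \cdot \frac{1}{852587} = - \frac{2685915}{1798} + \sqrt{4497809} \cdot \frac{1}{852587} = - \frac{2685915}{1798} + \frac{\sqrt{4497809}}{852587}$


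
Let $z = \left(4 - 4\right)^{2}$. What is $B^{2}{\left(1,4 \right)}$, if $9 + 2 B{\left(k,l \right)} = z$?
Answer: $\frac{81}{4} \approx 20.25$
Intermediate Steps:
$z = 0$ ($z = 0^{2} = 0$)
$B{\left(k,l \right)} = - \frac{9}{2}$ ($B{\left(k,l \right)} = - \frac{9}{2} + \frac{1}{2} \cdot 0 = - \frac{9}{2} + 0 = - \frac{9}{2}$)
$B^{2}{\left(1,4 \right)} = \left(- \frac{9}{2}\right)^{2} = \frac{81}{4}$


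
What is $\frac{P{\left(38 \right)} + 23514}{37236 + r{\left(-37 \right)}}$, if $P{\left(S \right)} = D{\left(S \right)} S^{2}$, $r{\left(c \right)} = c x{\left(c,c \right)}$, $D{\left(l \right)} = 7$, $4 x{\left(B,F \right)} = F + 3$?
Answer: $\frac{67244}{75101} \approx 0.89538$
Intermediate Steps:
$x{\left(B,F \right)} = \frac{3}{4} + \frac{F}{4}$ ($x{\left(B,F \right)} = \frac{F + 3}{4} = \frac{3 + F}{4} = \frac{3}{4} + \frac{F}{4}$)
$r{\left(c \right)} = c \left(\frac{3}{4} + \frac{c}{4}\right)$
$P{\left(S \right)} = 7 S^{2}$
$\frac{P{\left(38 \right)} + 23514}{37236 + r{\left(-37 \right)}} = \frac{7 \cdot 38^{2} + 23514}{37236 + \frac{1}{4} \left(-37\right) \left(3 - 37\right)} = \frac{7 \cdot 1444 + 23514}{37236 + \frac{1}{4} \left(-37\right) \left(-34\right)} = \frac{10108 + 23514}{37236 + \frac{629}{2}} = \frac{33622}{\frac{75101}{2}} = 33622 \cdot \frac{2}{75101} = \frac{67244}{75101}$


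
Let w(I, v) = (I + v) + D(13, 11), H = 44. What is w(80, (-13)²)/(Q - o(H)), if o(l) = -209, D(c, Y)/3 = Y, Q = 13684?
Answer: 94/4631 ≈ 0.020298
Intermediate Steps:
D(c, Y) = 3*Y
w(I, v) = 33 + I + v (w(I, v) = (I + v) + 3*11 = (I + v) + 33 = 33 + I + v)
w(80, (-13)²)/(Q - o(H)) = (33 + 80 + (-13)²)/(13684 - 1*(-209)) = (33 + 80 + 169)/(13684 + 209) = 282/13893 = 282*(1/13893) = 94/4631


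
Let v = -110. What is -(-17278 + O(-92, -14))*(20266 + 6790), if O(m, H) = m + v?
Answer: 472938880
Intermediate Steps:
O(m, H) = -110 + m (O(m, H) = m - 110 = -110 + m)
-(-17278 + O(-92, -14))*(20266 + 6790) = -(-17278 + (-110 - 92))*(20266 + 6790) = -(-17278 - 202)*27056 = -(-17480)*27056 = -1*(-472938880) = 472938880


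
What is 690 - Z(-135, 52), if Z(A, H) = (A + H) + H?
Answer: 721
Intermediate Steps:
Z(A, H) = A + 2*H
690 - Z(-135, 52) = 690 - (-135 + 2*52) = 690 - (-135 + 104) = 690 - 1*(-31) = 690 + 31 = 721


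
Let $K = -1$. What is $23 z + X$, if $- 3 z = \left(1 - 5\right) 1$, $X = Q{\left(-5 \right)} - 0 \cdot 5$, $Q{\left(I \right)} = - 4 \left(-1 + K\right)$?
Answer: $\frac{116}{3} \approx 38.667$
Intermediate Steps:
$Q{\left(I \right)} = 8$ ($Q{\left(I \right)} = - 4 \left(-1 - 1\right) = \left(-4\right) \left(-2\right) = 8$)
$X = 8$ ($X = 8 - 0 \cdot 5 = 8 - 0 = 8 + 0 = 8$)
$z = \frac{4}{3}$ ($z = - \frac{\left(1 - 5\right) 1}{3} = - \frac{\left(-4\right) 1}{3} = \left(- \frac{1}{3}\right) \left(-4\right) = \frac{4}{3} \approx 1.3333$)
$23 z + X = 23 \cdot \frac{4}{3} + 8 = \frac{92}{3} + 8 = \frac{116}{3}$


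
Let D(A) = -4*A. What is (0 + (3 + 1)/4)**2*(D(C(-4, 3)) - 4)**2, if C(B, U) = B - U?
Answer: 576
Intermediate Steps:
(0 + (3 + 1)/4)**2*(D(C(-4, 3)) - 4)**2 = (0 + (3 + 1)/4)**2*(-4*(-4 - 1*3) - 4)**2 = (0 + 4*(1/4))**2*(-4*(-4 - 3) - 4)**2 = (0 + 1)**2*(-4*(-7) - 4)**2 = 1**2*(28 - 4)**2 = 1*24**2 = 1*576 = 576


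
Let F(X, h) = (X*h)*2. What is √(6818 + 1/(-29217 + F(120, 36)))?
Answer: √7996757145/1083 ≈ 82.571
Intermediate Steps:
F(X, h) = 2*X*h
√(6818 + 1/(-29217 + F(120, 36))) = √(6818 + 1/(-29217 + 2*120*36)) = √(6818 + 1/(-29217 + 8640)) = √(6818 + 1/(-20577)) = √(6818 - 1/20577) = √(140293985/20577) = √7996757145/1083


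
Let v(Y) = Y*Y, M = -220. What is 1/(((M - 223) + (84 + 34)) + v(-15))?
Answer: -1/100 ≈ -0.010000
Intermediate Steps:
v(Y) = Y²
1/(((M - 223) + (84 + 34)) + v(-15)) = 1/(((-220 - 223) + (84 + 34)) + (-15)²) = 1/((-443 + 118) + 225) = 1/(-325 + 225) = 1/(-100) = -1/100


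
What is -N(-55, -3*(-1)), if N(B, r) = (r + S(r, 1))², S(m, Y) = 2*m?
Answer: -81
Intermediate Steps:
N(B, r) = 9*r² (N(B, r) = (r + 2*r)² = (3*r)² = 9*r²)
-N(-55, -3*(-1)) = -9*(-3*(-1))² = -9*3² = -9*9 = -1*81 = -81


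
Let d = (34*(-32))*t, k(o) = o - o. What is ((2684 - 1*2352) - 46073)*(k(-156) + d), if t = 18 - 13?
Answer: 248831040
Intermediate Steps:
t = 5
k(o) = 0
d = -5440 (d = (34*(-32))*5 = -1088*5 = -5440)
((2684 - 1*2352) - 46073)*(k(-156) + d) = ((2684 - 1*2352) - 46073)*(0 - 5440) = ((2684 - 2352) - 46073)*(-5440) = (332 - 46073)*(-5440) = -45741*(-5440) = 248831040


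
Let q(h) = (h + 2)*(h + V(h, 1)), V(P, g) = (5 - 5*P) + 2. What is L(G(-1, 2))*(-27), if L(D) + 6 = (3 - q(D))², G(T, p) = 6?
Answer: -521505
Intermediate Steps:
V(P, g) = 7 - 5*P
q(h) = (2 + h)*(7 - 4*h) (q(h) = (h + 2)*(h + (7 - 5*h)) = (2 + h)*(7 - 4*h))
L(D) = -6 + (-11 + D + 4*D²)² (L(D) = -6 + (3 - (14 - D - 4*D²))² = -6 + (3 + (-14 + D + 4*D²))² = -6 + (-11 + D + 4*D²)²)
L(G(-1, 2))*(-27) = (-6 + (-11 + 6 + 4*6²)²)*(-27) = (-6 + (-11 + 6 + 4*36)²)*(-27) = (-6 + (-11 + 6 + 144)²)*(-27) = (-6 + 139²)*(-27) = (-6 + 19321)*(-27) = 19315*(-27) = -521505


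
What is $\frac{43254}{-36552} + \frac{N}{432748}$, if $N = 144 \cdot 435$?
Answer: $- \frac{684519363}{659075204} \approx -1.0386$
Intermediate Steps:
$N = 62640$
$\frac{43254}{-36552} + \frac{N}{432748} = \frac{43254}{-36552} + \frac{62640}{432748} = 43254 \left(- \frac{1}{36552}\right) + 62640 \cdot \frac{1}{432748} = - \frac{7209}{6092} + \frac{15660}{108187} = - \frac{684519363}{659075204}$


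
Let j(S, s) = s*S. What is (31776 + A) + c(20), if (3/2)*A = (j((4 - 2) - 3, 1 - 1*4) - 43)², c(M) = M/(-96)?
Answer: 788219/24 ≈ 32842.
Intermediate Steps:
c(M) = -M/96 (c(M) = M*(-1/96) = -M/96)
j(S, s) = S*s
A = 3200/3 (A = 2*(((4 - 2) - 3)*(1 - 1*4) - 43)²/3 = 2*((2 - 3)*(1 - 4) - 43)²/3 = 2*(-1*(-3) - 43)²/3 = 2*(3 - 43)²/3 = (⅔)*(-40)² = (⅔)*1600 = 3200/3 ≈ 1066.7)
(31776 + A) + c(20) = (31776 + 3200/3) - 1/96*20 = 98528/3 - 5/24 = 788219/24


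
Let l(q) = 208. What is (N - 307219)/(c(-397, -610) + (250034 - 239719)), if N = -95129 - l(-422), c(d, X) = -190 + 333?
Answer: -28754/747 ≈ -38.493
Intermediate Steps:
c(d, X) = 143
N = -95337 (N = -95129 - 1*208 = -95129 - 208 = -95337)
(N - 307219)/(c(-397, -610) + (250034 - 239719)) = (-95337 - 307219)/(143 + (250034 - 239719)) = -402556/(143 + 10315) = -402556/10458 = -402556*1/10458 = -28754/747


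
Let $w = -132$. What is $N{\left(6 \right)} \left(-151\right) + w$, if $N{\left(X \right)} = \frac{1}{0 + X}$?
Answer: $- \frac{943}{6} \approx -157.17$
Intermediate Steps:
$N{\left(X \right)} = \frac{1}{X}$
$N{\left(6 \right)} \left(-151\right) + w = \frac{1}{6} \left(-151\right) - 132 = - \frac{151}{6} - 132 = - \frac{943}{6}$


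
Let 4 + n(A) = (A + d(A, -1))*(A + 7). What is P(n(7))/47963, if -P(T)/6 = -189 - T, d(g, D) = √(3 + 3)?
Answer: 1698/47963 + 84*√6/47963 ≈ 0.039692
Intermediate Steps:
d(g, D) = √6
n(A) = -4 + (7 + A)*(A + √6) (n(A) = -4 + (A + √6)*(A + 7) = -4 + (A + √6)*(7 + A) = -4 + (7 + A)*(A + √6))
P(T) = 1134 + 6*T (P(T) = -6*(-189 - T) = 1134 + 6*T)
P(n(7))/47963 = (1134 + 6*(-4 + 7² + 7*7 + 7*√6 + 7*√6))/47963 = (1134 + 6*(-4 + 49 + 49 + 7*√6 + 7*√6))*(1/47963) = (1134 + 6*(94 + 14*√6))*(1/47963) = (1134 + (564 + 84*√6))*(1/47963) = (1698 + 84*√6)*(1/47963) = 1698/47963 + 84*√6/47963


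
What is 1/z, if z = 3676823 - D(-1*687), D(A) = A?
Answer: 1/3677510 ≈ 2.7192e-7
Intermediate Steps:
z = 3677510 (z = 3676823 - (-1)*687 = 3676823 - 1*(-687) = 3676823 + 687 = 3677510)
1/z = 1/3677510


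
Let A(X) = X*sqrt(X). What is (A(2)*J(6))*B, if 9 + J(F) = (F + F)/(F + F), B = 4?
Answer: -64*sqrt(2) ≈ -90.510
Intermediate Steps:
A(X) = X**(3/2)
J(F) = -8 (J(F) = -9 + (F + F)/(F + F) = -9 + (2*F)/((2*F)) = -9 + (2*F)*(1/(2*F)) = -9 + 1 = -8)
(A(2)*J(6))*B = (2**(3/2)*(-8))*4 = ((2*sqrt(2))*(-8))*4 = -16*sqrt(2)*4 = -64*sqrt(2)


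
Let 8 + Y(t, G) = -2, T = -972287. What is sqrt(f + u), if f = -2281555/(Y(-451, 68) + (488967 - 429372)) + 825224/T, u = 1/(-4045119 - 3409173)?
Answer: I*sqrt(148543946146028415354175732353)/61605545249334 ≈ 6.2562*I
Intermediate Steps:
Y(t, G) = -10 (Y(t, G) = -8 - 2 = -10)
u = -1/7454292 (u = 1/(-7454292) = -1/7454292 ≈ -1.3415e-7)
f = -646932165/16528879 (f = -2281555/(-10 + (488967 - 429372)) + 825224/(-972287) = -2281555/(-10 + 59595) + 825224*(-1/972287) = -2281555/59585 - 825224/972287 = -2281555*1/59585 - 825224/972287 = -456311/11917 - 825224/972287 = -646932165/16528879 ≈ -39.140)
sqrt(f + u) = sqrt(-646932165/16528879 - 1/7454292) = sqrt(-4822421278631059/123211090498668) = I*sqrt(148543946146028415354175732353)/61605545249334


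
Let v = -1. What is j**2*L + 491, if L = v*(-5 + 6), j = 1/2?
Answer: 1963/4 ≈ 490.75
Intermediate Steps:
j = 1/2 ≈ 0.50000
L = -1 (L = -(-5 + 6) = -1*1 = -1)
j**2*L + 491 = (1/2)**2*(-1) + 491 = (1/4)*(-1) + 491 = -1/4 + 491 = 1963/4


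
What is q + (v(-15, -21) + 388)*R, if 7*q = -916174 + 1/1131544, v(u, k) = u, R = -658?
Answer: -2980726783327/7920808 ≈ -3.7632e+5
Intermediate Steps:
q = -1036691192655/7920808 (q = (-916174 + 1/1131544)/7 = (⅐)*(-1036691192655/1131544) = -1036691192655/7920808 ≈ -1.3088e+5)
q + (v(-15, -21) + 388)*R = -1036691192655/7920808 + (-15 + 388)*(-658) = -1036691192655/7920808 + 373*(-658) = -1036691192655/7920808 - 245434 = -2980726783327/7920808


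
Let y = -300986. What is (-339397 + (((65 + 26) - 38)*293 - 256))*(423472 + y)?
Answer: -39700652264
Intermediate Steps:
(-339397 + (((65 + 26) - 38)*293 - 256))*(423472 + y) = (-339397 + (((65 + 26) - 38)*293 - 256))*(423472 - 300986) = (-339397 + ((91 - 38)*293 - 256))*122486 = (-339397 + (53*293 - 256))*122486 = (-339397 + (15529 - 256))*122486 = (-339397 + 15273)*122486 = -324124*122486 = -39700652264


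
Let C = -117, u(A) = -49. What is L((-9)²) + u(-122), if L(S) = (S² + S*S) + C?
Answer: 12956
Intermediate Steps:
L(S) = -117 + 2*S² (L(S) = (S² + S*S) - 117 = (S² + S²) - 117 = 2*S² - 117 = -117 + 2*S²)
L((-9)²) + u(-122) = (-117 + 2*((-9)²)²) - 49 = (-117 + 2*81²) - 49 = (-117 + 2*6561) - 49 = (-117 + 13122) - 49 = 13005 - 49 = 12956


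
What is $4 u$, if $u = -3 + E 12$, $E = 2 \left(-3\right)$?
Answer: $-300$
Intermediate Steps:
$E = -6$
$u = -75$ ($u = -3 - 72 = -75$)
$4 u = 4 \left(-75\right) = -300$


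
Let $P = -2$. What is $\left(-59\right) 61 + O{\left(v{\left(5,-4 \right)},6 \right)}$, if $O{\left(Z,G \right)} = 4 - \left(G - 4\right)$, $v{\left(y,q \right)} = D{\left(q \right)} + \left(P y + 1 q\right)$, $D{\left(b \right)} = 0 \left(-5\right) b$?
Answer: $-3597$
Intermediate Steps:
$D{\left(b \right)} = 0$ ($D{\left(b \right)} = 0 b = 0$)
$v{\left(y,q \right)} = q - 2 y$ ($v{\left(y,q \right)} = 0 + \left(- 2 y + 1 q\right) = 0 + \left(- 2 y + q\right) = 0 + \left(q - 2 y\right) = q - 2 y$)
$O{\left(Z,G \right)} = 8 - G$ ($O{\left(Z,G \right)} = 4 - \left(-4 + G\right) = 8 - G$)
$\left(-59\right) 61 + O{\left(v{\left(5,-4 \right)},6 \right)} = \left(-59\right) 61 + \left(8 - 6\right) = -3599 + \left(8 - 6\right) = -3599 + 2 = -3597$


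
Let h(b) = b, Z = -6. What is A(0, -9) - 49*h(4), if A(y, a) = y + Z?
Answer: -202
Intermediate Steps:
A(y, a) = -6 + y (A(y, a) = y - 6 = -6 + y)
A(0, -9) - 49*h(4) = (-6 + 0) - 49*4 = -6 - 196 = -202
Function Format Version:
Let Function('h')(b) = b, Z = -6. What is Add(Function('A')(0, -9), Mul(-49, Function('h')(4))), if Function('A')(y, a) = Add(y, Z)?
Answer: -202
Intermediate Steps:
Function('A')(y, a) = Add(-6, y) (Function('A')(y, a) = Add(y, -6) = Add(-6, y))
Add(Function('A')(0, -9), Mul(-49, Function('h')(4))) = Add(Add(-6, 0), Mul(-49, 4)) = Add(-6, -196) = -202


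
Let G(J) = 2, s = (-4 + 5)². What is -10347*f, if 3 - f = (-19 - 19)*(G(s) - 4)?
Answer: 755331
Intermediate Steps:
s = 1 (s = 1² = 1)
f = -73 (f = 3 - (-19 - 19)*(2 - 4) = 3 - (-38)*(-2) = 3 - 1*76 = 3 - 76 = -73)
-10347*f = -10347*(-73) = 755331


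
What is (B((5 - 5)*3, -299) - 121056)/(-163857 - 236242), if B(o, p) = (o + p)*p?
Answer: 31655/400099 ≈ 0.079118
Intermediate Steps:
B(o, p) = p*(o + p)
(B((5 - 5)*3, -299) - 121056)/(-163857 - 236242) = (-299*((5 - 5)*3 - 299) - 121056)/(-163857 - 236242) = (-299*(0*3 - 299) - 121056)/(-400099) = (-299*(0 - 299) - 121056)*(-1/400099) = (-299*(-299) - 121056)*(-1/400099) = (89401 - 121056)*(-1/400099) = -31655*(-1/400099) = 31655/400099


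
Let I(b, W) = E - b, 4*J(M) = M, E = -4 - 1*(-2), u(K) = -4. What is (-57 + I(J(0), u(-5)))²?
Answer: 3481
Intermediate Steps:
E = -2 (E = -4 + 2 = -2)
J(M) = M/4
I(b, W) = -2 - b
(-57 + I(J(0), u(-5)))² = (-57 + (-2 - 0/4))² = (-57 + (-2 - 1*0))² = (-57 + (-2 + 0))² = (-57 - 2)² = (-59)² = 3481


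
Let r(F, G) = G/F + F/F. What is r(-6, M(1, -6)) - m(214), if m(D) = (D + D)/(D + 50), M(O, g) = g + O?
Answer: 7/33 ≈ 0.21212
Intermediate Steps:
M(O, g) = O + g
r(F, G) = 1 + G/F (r(F, G) = G/F + 1 = 1 + G/F)
m(D) = 2*D/(50 + D) (m(D) = (2*D)/(50 + D) = 2*D/(50 + D))
r(-6, M(1, -6)) - m(214) = (-6 + (1 - 6))/(-6) - 2*214/(50 + 214) = -(-6 - 5)/6 - 2*214/264 = -⅙*(-11) - 2*214/264 = 11/6 - 1*107/66 = 11/6 - 107/66 = 7/33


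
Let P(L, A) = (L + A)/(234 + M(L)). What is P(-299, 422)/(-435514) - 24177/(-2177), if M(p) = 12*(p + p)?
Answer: 24365082546349/2193935745092 ≈ 11.106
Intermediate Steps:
M(p) = 24*p (M(p) = 12*(2*p) = 24*p)
P(L, A) = (A + L)/(234 + 24*L) (P(L, A) = (L + A)/(234 + 24*L) = (A + L)/(234 + 24*L))
P(-299, 422)/(-435514) - 24177/(-2177) = ((422 - 299)/(6*(39 + 4*(-299))))/(-435514) - 24177/(-2177) = ((⅙)*123/(39 - 1196))*(-1/435514) - 24177*(-1/2177) = ((⅙)*123/(-1157))*(-1/435514) + 24177/2177 = ((⅙)*(-1/1157)*123)*(-1/435514) + 24177/2177 = -41/2314*(-1/435514) + 24177/2177 = 41/1007779396 + 24177/2177 = 24365082546349/2193935745092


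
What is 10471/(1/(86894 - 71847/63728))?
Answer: 57983256581935/63728 ≈ 9.0985e+8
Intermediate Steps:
10471/(1/(86894 - 71847/63728)) = 10471/(1/(5537508985/63728)) = 10471/(63728/5537508985) = 10471*(5537508985/63728) = 57983256581935/63728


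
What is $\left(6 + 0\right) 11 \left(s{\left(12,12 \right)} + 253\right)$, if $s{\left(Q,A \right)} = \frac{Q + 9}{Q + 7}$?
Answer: $\frac{318648}{19} \approx 16771.0$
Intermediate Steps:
$s{\left(Q,A \right)} = \frac{9 + Q}{7 + Q}$
$\left(6 + 0\right) 11 \left(s{\left(12,12 \right)} + 253\right) = \left(6 + 0\right) 11 \left(\frac{9 + 12}{7 + 12} + 253\right) = 6 \cdot 11 \left(\frac{1}{19} \cdot 21 + 253\right) = 66 \left(\frac{1}{19} \cdot 21 + 253\right) = 66 \left(\frac{21}{19} + 253\right) = 66 \cdot \frac{4828}{19} = \frac{318648}{19}$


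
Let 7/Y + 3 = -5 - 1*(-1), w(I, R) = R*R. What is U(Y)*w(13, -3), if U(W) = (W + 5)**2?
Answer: 144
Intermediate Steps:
w(I, R) = R**2
Y = -1 (Y = 7/(-3 + (-5 - 1*(-1))) = 7/(-3 + (-5 + 1)) = 7/(-3 - 4) = 7/(-7) = 7*(-1/7) = -1)
U(W) = (5 + W)**2
U(Y)*w(13, -3) = (5 - 1)**2*(-3)**2 = 4**2*9 = 16*9 = 144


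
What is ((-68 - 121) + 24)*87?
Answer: -14355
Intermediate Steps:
((-68 - 121) + 24)*87 = (-189 + 24)*87 = -165*87 = -14355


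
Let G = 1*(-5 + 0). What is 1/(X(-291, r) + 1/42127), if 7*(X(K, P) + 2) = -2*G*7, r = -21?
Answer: 42127/337017 ≈ 0.12500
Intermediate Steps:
G = -5 (G = 1*(-5) = -5)
X(K, P) = 8 (X(K, P) = -2 + (-2*(-5)*7)/7 = -2 + (10*7)/7 = -2 + (1/7)*70 = -2 + 10 = 8)
1/(X(-291, r) + 1/42127) = 1/(8 + 1/42127) = 1/(337017/42127) = 42127/337017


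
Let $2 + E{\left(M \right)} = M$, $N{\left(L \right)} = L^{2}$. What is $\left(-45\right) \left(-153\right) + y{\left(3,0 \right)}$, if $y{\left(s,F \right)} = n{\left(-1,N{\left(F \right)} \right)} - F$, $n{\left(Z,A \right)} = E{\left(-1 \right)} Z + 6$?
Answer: $6894$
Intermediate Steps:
$E{\left(M \right)} = -2 + M$
$n{\left(Z,A \right)} = 6 - 3 Z$ ($n{\left(Z,A \right)} = \left(-2 - 1\right) Z + 6 = - 3 Z + 6 = 6 - 3 Z$)
$y{\left(s,F \right)} = 9 - F$ ($y{\left(s,F \right)} = \left(6 - -3\right) - F = \left(6 + 3\right) - F = 9 - F$)
$\left(-45\right) \left(-153\right) + y{\left(3,0 \right)} = \left(-45\right) \left(-153\right) + \left(9 - 0\right) = 6885 + \left(9 + 0\right) = 6885 + 9 = 6894$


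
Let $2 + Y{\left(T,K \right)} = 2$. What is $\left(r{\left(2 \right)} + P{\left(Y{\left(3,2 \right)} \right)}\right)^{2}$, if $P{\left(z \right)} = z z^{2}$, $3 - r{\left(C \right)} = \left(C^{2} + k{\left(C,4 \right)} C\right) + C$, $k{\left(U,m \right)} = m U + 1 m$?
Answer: $729$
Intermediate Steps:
$k{\left(U,m \right)} = m + U m$ ($k{\left(U,m \right)} = U m + m = m + U m$)
$Y{\left(T,K \right)} = 0$ ($Y{\left(T,K \right)} = -2 + 2 = 0$)
$r{\left(C \right)} = 3 - C - C^{2} - C \left(4 + 4 C\right)$ ($r{\left(C \right)} = 3 - \left(\left(C^{2} + 4 \left(1 + C\right) C\right) + C\right) = 3 - \left(\left(C^{2} + \left(4 + 4 C\right) C\right) + C\right) = 3 - \left(\left(C^{2} + C \left(4 + 4 C\right)\right) + C\right) = 3 - \left(C + C^{2} + C \left(4 + 4 C\right)\right) = 3 - C - C^{2} - C \left(4 + 4 C\right)$)
$P{\left(z \right)} = z^{3}$
$\left(r{\left(2 \right)} + P{\left(Y{\left(3,2 \right)} \right)}\right)^{2} = \left(\left(3 - 10 - 5 \cdot 2^{2}\right) + 0^{3}\right)^{2} = \left(\left(3 - 10 - 20\right) + 0\right)^{2} = \left(-27 + 0\right)^{2} = \left(-27\right)^{2} = 729$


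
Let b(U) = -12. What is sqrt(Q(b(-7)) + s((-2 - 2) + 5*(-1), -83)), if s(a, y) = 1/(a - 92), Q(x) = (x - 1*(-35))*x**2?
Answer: sqrt(33785611)/101 ≈ 57.550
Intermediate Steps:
Q(x) = x**2*(35 + x) (Q(x) = (x + 35)*x**2 = (35 + x)*x**2 = x**2*(35 + x))
s(a, y) = 1/(-92 + a)
sqrt(Q(b(-7)) + s((-2 - 2) + 5*(-1), -83)) = sqrt((-12)**2*(35 - 12) + 1/(-92 + ((-2 - 2) + 5*(-1)))) = sqrt(144*23 + 1/(-92 + (-4 - 5))) = sqrt(3312 + 1/(-92 - 9)) = sqrt(3312 + 1/(-101)) = sqrt(3312 - 1/101) = sqrt(334511/101) = sqrt(33785611)/101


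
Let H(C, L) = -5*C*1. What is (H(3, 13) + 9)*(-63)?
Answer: 378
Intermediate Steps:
H(C, L) = -5*C
(H(3, 13) + 9)*(-63) = (-5*3 + 9)*(-63) = (-15 + 9)*(-63) = -6*(-63) = 378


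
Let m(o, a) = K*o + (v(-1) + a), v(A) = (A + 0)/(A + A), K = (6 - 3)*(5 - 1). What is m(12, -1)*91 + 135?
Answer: 26387/2 ≈ 13194.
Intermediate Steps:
K = 12 (K = 3*4 = 12)
v(A) = 1/2 (v(A) = A/((2*A)) = A*(1/(2*A)) = 1/2)
m(o, a) = 1/2 + a + 12*o (m(o, a) = 12*o + (1/2 + a) = 1/2 + a + 12*o)
m(12, -1)*91 + 135 = (1/2 - 1 + 12*12)*91 + 135 = (1/2 - 1 + 144)*91 + 135 = (287/2)*91 + 135 = 26117/2 + 135 = 26387/2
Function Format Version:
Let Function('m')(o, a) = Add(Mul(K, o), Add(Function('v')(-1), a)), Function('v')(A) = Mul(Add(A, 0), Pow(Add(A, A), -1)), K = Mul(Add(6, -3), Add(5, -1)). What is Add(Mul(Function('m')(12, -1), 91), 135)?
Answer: Rational(26387, 2) ≈ 13194.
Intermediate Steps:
K = 12 (K = Mul(3, 4) = 12)
Function('v')(A) = Rational(1, 2) (Function('v')(A) = Mul(A, Pow(Mul(2, A), -1)) = Mul(A, Mul(Rational(1, 2), Pow(A, -1))) = Rational(1, 2))
Function('m')(o, a) = Add(Rational(1, 2), a, Mul(12, o)) (Function('m')(o, a) = Add(Mul(12, o), Add(Rational(1, 2), a)) = Add(Rational(1, 2), a, Mul(12, o)))
Add(Mul(Function('m')(12, -1), 91), 135) = Add(Mul(Add(Rational(1, 2), -1, Mul(12, 12)), 91), 135) = Add(Mul(Add(Rational(1, 2), -1, 144), 91), 135) = Add(Mul(Rational(287, 2), 91), 135) = Add(Rational(26117, 2), 135) = Rational(26387, 2)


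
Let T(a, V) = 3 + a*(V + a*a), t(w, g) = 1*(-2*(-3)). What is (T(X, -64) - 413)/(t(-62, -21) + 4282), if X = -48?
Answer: -53965/2144 ≈ -25.170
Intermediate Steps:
t(w, g) = 6 (t(w, g) = 1*6 = 6)
T(a, V) = 3 + a*(V + a²)
(T(X, -64) - 413)/(t(-62, -21) + 4282) = ((3 + (-48)³ - 64*(-48)) - 413)/(6 + 4282) = ((3 - 110592 + 3072) - 413)/4288 = (-107517 - 413)*(1/4288) = -107930*1/4288 = -53965/2144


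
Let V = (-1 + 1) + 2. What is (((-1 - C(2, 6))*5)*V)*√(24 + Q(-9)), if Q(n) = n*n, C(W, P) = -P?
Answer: 50*√105 ≈ 512.35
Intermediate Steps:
V = 2 (V = 0 + 2 = 2)
Q(n) = n²
(((-1 - C(2, 6))*5)*V)*√(24 + Q(-9)) = (((-1 - (-1)*6)*5)*2)*√(24 + (-9)²) = (((-1 - 1*(-6))*5)*2)*√(24 + 81) = (((-1 + 6)*5)*2)*√105 = ((5*5)*2)*√105 = (25*2)*√105 = 50*√105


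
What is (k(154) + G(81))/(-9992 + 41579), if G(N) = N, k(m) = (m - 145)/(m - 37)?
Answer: 1054/410631 ≈ 0.0025668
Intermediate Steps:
k(m) = (-145 + m)/(-37 + m)
(k(154) + G(81))/(-9992 + 41579) = ((-145 + 154)/(-37 + 154) + 81)/(-9992 + 41579) = (9/117 + 81)/31587 = ((1/117)*9 + 81)*(1/31587) = (1/13 + 81)*(1/31587) = (1054/13)*(1/31587) = 1054/410631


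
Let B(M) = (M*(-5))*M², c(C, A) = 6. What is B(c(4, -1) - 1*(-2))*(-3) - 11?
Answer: 7669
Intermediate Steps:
B(M) = -5*M³ (B(M) = (-5*M)*M² = -5*M³)
B(c(4, -1) - 1*(-2))*(-3) - 11 = -5*(6 - 1*(-2))³*(-3) - 11 = -5*(6 + 2)³*(-3) - 11 = -5*8³*(-3) - 11 = -5*512*(-3) - 11 = -2560*(-3) - 11 = 7680 - 11 = 7669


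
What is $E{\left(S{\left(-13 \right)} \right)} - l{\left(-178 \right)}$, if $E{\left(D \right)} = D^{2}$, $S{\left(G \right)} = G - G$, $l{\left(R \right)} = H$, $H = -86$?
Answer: $86$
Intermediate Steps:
$l{\left(R \right)} = -86$
$S{\left(G \right)} = 0$
$E{\left(S{\left(-13 \right)} \right)} - l{\left(-178 \right)} = 0^{2} - -86 = 0 + 86 = 86$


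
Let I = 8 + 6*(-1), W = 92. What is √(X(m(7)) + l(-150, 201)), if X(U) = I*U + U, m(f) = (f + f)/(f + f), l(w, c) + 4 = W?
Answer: √91 ≈ 9.5394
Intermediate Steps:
l(w, c) = 88 (l(w, c) = -4 + 92 = 88)
I = 2 (I = 8 - 6 = 2)
m(f) = 1 (m(f) = (2*f)/((2*f)) = (2*f)*(1/(2*f)) = 1)
X(U) = 3*U (X(U) = 2*U + U = 3*U)
√(X(m(7)) + l(-150, 201)) = √(3*1 + 88) = √(3 + 88) = √91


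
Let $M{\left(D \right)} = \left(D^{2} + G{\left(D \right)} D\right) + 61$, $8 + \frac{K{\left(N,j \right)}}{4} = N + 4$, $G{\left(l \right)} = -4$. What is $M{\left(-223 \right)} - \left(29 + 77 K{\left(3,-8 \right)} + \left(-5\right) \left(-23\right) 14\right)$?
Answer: $49351$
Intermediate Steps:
$K{\left(N,j \right)} = -16 + 4 N$ ($K{\left(N,j \right)} = -32 + 4 \left(N + 4\right) = -32 + 4 \left(4 + N\right) = -32 + \left(16 + 4 N\right) = -16 + 4 N$)
$M{\left(D \right)} = 61 + D^{2} - 4 D$ ($M{\left(D \right)} = \left(D^{2} - 4 D\right) + 61 = 61 + D^{2} - 4 D$)
$M{\left(-223 \right)} - \left(29 + 77 K{\left(3,-8 \right)} + \left(-5\right) \left(-23\right) 14\right) = \left(61 + \left(-223\right)^{2} - -892\right) - \left(29 + 77 \left(-16 + 4 \cdot 3\right) + \left(-5\right) \left(-23\right) 14\right) = \left(61 + 49729 + 892\right) - \left(29 + 1610 + 77 \left(-16 + 12\right)\right) = 50682 - 1331 = 49351$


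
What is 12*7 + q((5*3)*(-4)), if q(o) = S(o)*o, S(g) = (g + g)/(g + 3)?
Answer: -804/19 ≈ -42.316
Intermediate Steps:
S(g) = 2*g/(3 + g) (S(g) = (2*g)/(3 + g) = 2*g/(3 + g))
q(o) = 2*o**2/(3 + o) (q(o) = (2*o/(3 + o))*o = 2*o**2/(3 + o))
12*7 + q((5*3)*(-4)) = 12*7 + 2*((5*3)*(-4))**2/(3 + (5*3)*(-4)) = 84 + 2*(15*(-4))**2/(3 + 15*(-4)) = 84 + 2*(-60)**2/(3 - 60) = 84 + 2*3600/(-57) = 84 + 2*3600*(-1/57) = 84 - 2400/19 = -804/19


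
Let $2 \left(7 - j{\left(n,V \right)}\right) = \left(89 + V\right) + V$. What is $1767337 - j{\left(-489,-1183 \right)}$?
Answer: $\frac{3532383}{2} \approx 1.7662 \cdot 10^{6}$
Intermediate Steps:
$j{\left(n,V \right)} = - \frac{75}{2} - V$ ($j{\left(n,V \right)} = 7 - \frac{\left(89 + V\right) + V}{2} = 7 - \frac{89 + 2 V}{2} = 7 - \left(\frac{89}{2} + V\right) = - \frac{75}{2} - V$)
$1767337 - j{\left(-489,-1183 \right)} = 1767337 - \left(- \frac{75}{2} - -1183\right) = 1767337 - \left(- \frac{75}{2} + 1183\right) = 1767337 - \frac{2291}{2} = \frac{3532383}{2}$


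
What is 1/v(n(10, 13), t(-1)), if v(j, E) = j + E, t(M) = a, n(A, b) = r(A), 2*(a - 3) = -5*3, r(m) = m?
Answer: 2/11 ≈ 0.18182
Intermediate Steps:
a = -9/2 (a = 3 + (-5*3)/2 = 3 + (1/2)*(-15) = 3 - 15/2 = -9/2 ≈ -4.5000)
n(A, b) = A
t(M) = -9/2
v(j, E) = E + j
1/v(n(10, 13), t(-1)) = 1/(-9/2 + 10) = 1/(11/2) = 2/11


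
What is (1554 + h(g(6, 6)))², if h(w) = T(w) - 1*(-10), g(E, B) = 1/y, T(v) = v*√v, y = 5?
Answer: (39100 + √5)²/625 ≈ 2.4464e+6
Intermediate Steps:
T(v) = v^(3/2)
g(E, B) = ⅕ (g(E, B) = 1/5 = ⅕)
h(w) = 10 + w^(3/2) (h(w) = w^(3/2) - 1*(-10) = w^(3/2) + 10 = 10 + w^(3/2))
(1554 + h(g(6, 6)))² = (1554 + (10 + (⅕)^(3/2)))² = (1554 + (10 + √5/25))² = (1564 + √5/25)²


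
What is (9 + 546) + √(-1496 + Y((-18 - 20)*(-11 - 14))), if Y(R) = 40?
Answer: 555 + 4*I*√91 ≈ 555.0 + 38.158*I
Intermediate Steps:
(9 + 546) + √(-1496 + Y((-18 - 20)*(-11 - 14))) = (9 + 546) + √(-1496 + 40) = 555 + √(-1456) = 555 + 4*I*√91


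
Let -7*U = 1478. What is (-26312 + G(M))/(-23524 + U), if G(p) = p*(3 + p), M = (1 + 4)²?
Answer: 89642/83073 ≈ 1.0791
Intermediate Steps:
U = -1478/7 (U = -⅐*1478 = -1478/7 ≈ -211.14)
M = 25 (M = 5² = 25)
(-26312 + G(M))/(-23524 + U) = (-26312 + 25*(3 + 25))/(-23524 - 1478/7) = (-26312 + 25*28)/(-166146/7) = (-26312 + 700)*(-7/166146) = -25612*(-7/166146) = 89642/83073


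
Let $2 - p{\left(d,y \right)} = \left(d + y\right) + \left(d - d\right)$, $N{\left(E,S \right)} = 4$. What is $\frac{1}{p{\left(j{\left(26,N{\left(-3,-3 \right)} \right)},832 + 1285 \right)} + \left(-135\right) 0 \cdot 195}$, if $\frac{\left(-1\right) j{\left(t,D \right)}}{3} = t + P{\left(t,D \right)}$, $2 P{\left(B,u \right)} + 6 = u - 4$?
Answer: $- \frac{1}{2046} \approx -0.00048876$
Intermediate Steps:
$P{\left(B,u \right)} = -5 + \frac{u}{2}$ ($P{\left(B,u \right)} = -3 + \frac{u - 4}{2} = -3 + \frac{-4 + u}{2} = -3 + \left(-2 + \frac{u}{2}\right) = -5 + \frac{u}{2}$)
$j{\left(t,D \right)} = 15 - 3 t - \frac{3 D}{2}$ ($j{\left(t,D \right)} = - 3 \left(t + \left(-5 + \frac{D}{2}\right)\right) = - 3 \left(-5 + t + \frac{D}{2}\right) = 15 - 3 t - \frac{3 D}{2}$)
$p{\left(d,y \right)} = 2 - d - y$ ($p{\left(d,y \right)} = 2 - \left(\left(d + y\right) + \left(d - d\right)\right) = 2 - \left(\left(d + y\right) + 0\right) = 2 - \left(d + y\right) = 2 - d - y$)
$\frac{1}{p{\left(j{\left(26,N{\left(-3,-3 \right)} \right)},832 + 1285 \right)} + \left(-135\right) 0 \cdot 195} = \frac{1}{\left(2 - \left(15 - 78 - 6\right) - \left(832 + 1285\right)\right) + \left(-135\right) 0 \cdot 195} = \frac{1}{\left(2 - \left(15 - 78 - 6\right) - 2117\right) + 0 \cdot 195} = \frac{1}{\left(2 - -69 - 2117\right) + 0} = \frac{1}{\left(2 + 69 - 2117\right) + 0} = \frac{1}{-2046 + 0} = \frac{1}{-2046} = - \frac{1}{2046}$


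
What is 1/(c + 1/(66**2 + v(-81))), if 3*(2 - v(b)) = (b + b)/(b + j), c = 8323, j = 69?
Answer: 8707/72468363 ≈ 0.00012015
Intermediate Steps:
v(b) = 2 - 2*b/(3*(69 + b)) (v(b) = 2 - (b + b)/(3*(b + 69)) = 2 - 2*b/(3*(69 + b)))
1/(c + 1/(66**2 + v(-81))) = 1/(8323 + 1/(66**2 + 2*(207 + 2*(-81))/(3*(69 - 81)))) = 1/(8323 + 1/(4356 + (2/3)*(207 - 162)/(-12))) = 1/(8323 + 1/(4356 + (2/3)*(-1/12)*45)) = 1/(8323 + 1/(4356 - 5/2)) = 1/(8323 + 1/(8707/2)) = 1/(8323 + 2/8707) = 1/(72468363/8707) = 8707/72468363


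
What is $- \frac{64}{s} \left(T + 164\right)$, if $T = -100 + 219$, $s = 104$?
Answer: $- \frac{2264}{13} \approx -174.15$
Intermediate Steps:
$T = 119$
$- \frac{64}{s} \left(T + 164\right) = - \frac{64}{104} \left(119 + 164\right) = \left(-64\right) \frac{1}{104} \cdot 283 = \left(- \frac{8}{13}\right) 283 = - \frac{2264}{13}$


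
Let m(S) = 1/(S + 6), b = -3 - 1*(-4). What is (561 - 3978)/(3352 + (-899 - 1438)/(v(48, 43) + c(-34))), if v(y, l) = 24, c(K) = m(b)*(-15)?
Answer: -174267/165499 ≈ -1.0530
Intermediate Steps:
b = 1 (b = -3 + 4 = 1)
m(S) = 1/(6 + S)
c(K) = -15/7 (c(K) = -15/(6 + 1) = -15/7)
(561 - 3978)/(3352 + (-899 - 1438)/(v(48, 43) + c(-34))) = (561 - 3978)/(3352 + (-899 - 1438)/(24 - 15/7)) = -3417/(3352 - 2337/153/7) = -3417/(3352 - 2337*7/153) = -3417/(3352 - 5453/51) = -3417/165499/51 = -3417*51/165499 = -174267/165499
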